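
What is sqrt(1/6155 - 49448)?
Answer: I*sqrt(1873289262045)/6155 ≈ 222.37*I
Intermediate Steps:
sqrt(1/6155 - 49448) = sqrt(-304352439/6155) = I*sqrt(1873289262045)/6155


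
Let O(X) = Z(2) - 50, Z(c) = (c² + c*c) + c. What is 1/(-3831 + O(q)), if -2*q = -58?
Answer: -1/3871 ≈ -0.00025833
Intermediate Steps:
Z(c) = c + 2*c² (Z(c) = (c² + c²) + c = 2*c² + c = c + 2*c²)
q = 29 (q = -½*(-58) = 29)
O(X) = -40 (O(X) = 2*(1 + 2*2) - 50 = 2*(1 + 4) - 50 = 2*5 - 50 = 10 - 50 = -40)
1/(-3831 + O(q)) = 1/(-3831 - 40) = 1/(-3871) = -1/3871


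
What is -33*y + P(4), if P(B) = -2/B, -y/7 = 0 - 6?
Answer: -2773/2 ≈ -1386.5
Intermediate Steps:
y = 42 (y = -7*(0 - 6) = -7*(-6) = 42)
-33*y + P(4) = -33*42 - 2/4 = -1386 - 2*1/4 = -1386 - 1/2 = -2773/2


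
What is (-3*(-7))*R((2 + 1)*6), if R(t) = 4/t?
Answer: 14/3 ≈ 4.6667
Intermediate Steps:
(-3*(-7))*R((2 + 1)*6) = (-3*(-7))*(4/(((2 + 1)*6))) = 21*(4/((3*6))) = 21*(4/18) = 21*(4*(1/18)) = 21*(2/9) = 14/3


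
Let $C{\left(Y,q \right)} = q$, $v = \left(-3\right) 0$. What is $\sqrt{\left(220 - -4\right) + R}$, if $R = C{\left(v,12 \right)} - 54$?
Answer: $\sqrt{182} \approx 13.491$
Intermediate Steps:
$v = 0$
$R = -42$ ($R = 12 - 54 = -42$)
$\sqrt{\left(220 - -4\right) + R} = \sqrt{\left(220 - -4\right) - 42} = \sqrt{\left(220 + 4\right) - 42} = \sqrt{224 - 42} = \sqrt{182}$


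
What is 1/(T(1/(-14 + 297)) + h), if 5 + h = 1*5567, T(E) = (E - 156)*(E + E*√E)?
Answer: 10095320683047877/56144608851459997794 + 3535689083*√283/56144608851459997794 ≈ 0.00017981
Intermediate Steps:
T(E) = (-156 + E)*(E + E^(3/2))
h = 5562 (h = -5 + 1*5567 = -5 + 5567 = 5562)
1/(T(1/(-14 + 297)) + h) = 1/(((1/(-14 + 297))² + (1/(-14 + 297))^(5/2) - 156/(-14 + 297) - 156/(-14 + 297)^(3/2)) + 5562) = 1/(((1/283)² + (1/283)^(5/2) - 156/283 - 156*√283/80089) + 5562) = 1/(((1/283)² + (1/283)^(5/2) - 156*1/283 - 156*√283/80089) + 5562) = 1/((1/80089 + √283/22665187 - 156/283 - 156*√283/80089) + 5562) = 1/((-44147/80089 - 44147*√283/22665187) + 5562) = 1/(445410871/80089 - 44147*√283/22665187)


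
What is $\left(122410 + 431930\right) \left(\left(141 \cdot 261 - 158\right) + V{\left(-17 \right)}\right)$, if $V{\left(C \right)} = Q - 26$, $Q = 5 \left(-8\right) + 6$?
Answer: $20279420220$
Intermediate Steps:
$Q = -34$ ($Q = -40 + 6 = -34$)
$V{\left(C \right)} = -60$ ($V{\left(C \right)} = -34 - 26 = -60$)
$\left(122410 + 431930\right) \left(\left(141 \cdot 261 - 158\right) + V{\left(-17 \right)}\right) = \left(122410 + 431930\right) \left(\left(141 \cdot 261 - 158\right) - 60\right) = 554340 \left(\left(36801 - 158\right) - 60\right) = 554340 \left(36643 - 60\right) = 554340 \cdot 36583 = 20279420220$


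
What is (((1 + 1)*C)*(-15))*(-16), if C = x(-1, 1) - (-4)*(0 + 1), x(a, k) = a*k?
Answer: 1440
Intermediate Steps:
C = 3 (C = -1*1 - (-4)*(0 + 1) = -1 - (-4) = -1 - 1*(-4) = -1 + 4 = 3)
(((1 + 1)*C)*(-15))*(-16) = (((1 + 1)*3)*(-15))*(-16) = ((2*3)*(-15))*(-16) = (6*(-15))*(-16) = -90*(-16) = 1440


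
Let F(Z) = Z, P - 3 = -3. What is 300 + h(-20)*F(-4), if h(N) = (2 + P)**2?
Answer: 284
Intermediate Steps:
P = 0 (P = 3 - 3 = 0)
h(N) = 4 (h(N) = (2 + 0)**2 = 2**2 = 4)
300 + h(-20)*F(-4) = 300 + 4*(-4) = 300 - 16 = 284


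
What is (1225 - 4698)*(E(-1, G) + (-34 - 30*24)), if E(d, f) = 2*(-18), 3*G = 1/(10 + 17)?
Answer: 2743670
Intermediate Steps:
G = 1/81 (G = 1/(3*(10 + 17)) = (⅓)/27 = (⅓)*(1/27) = 1/81 ≈ 0.012346)
E(d, f) = -36
(1225 - 4698)*(E(-1, G) + (-34 - 30*24)) = (1225 - 4698)*(-36 + (-34 - 30*24)) = -3473*(-36 + (-34 - 720)) = -3473*(-36 - 754) = -3473*(-790) = 2743670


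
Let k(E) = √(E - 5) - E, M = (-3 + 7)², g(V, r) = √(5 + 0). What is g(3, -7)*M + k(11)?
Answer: -11 + √6 + 16*√5 ≈ 27.227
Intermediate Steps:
g(V, r) = √5
M = 16 (M = 4² = 16)
k(E) = √(-5 + E) - E
g(3, -7)*M + k(11) = √5*16 + (√(-5 + 11) - 1*11) = 16*√5 + (√6 - 11) = 16*√5 + (-11 + √6) = -11 + √6 + 16*√5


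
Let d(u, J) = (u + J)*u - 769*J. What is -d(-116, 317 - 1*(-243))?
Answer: 482144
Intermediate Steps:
d(u, J) = -769*J + u*(J + u) (d(u, J) = (J + u)*u - 769*J = u*(J + u) - 769*J = -769*J + u*(J + u))
-d(-116, 317 - 1*(-243)) = -((-116)**2 - 769*(317 - 1*(-243)) + (317 - 1*(-243))*(-116)) = -(13456 - 769*(317 + 243) + (317 + 243)*(-116)) = -(13456 - 769*560 + 560*(-116)) = -(13456 - 430640 - 64960) = -1*(-482144) = 482144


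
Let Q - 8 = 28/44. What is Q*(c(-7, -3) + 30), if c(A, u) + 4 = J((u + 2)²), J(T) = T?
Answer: 2565/11 ≈ 233.18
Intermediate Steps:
c(A, u) = -4 + (2 + u)² (c(A, u) = -4 + (u + 2)² = -4 + (2 + u)²)
Q = 95/11 (Q = 8 + 28/44 = 8 + 28*(1/44) = 8 + 7/11 = 95/11 ≈ 8.6364)
Q*(c(-7, -3) + 30) = 95*(-3*(4 - 3) + 30)/11 = 95*(-3*1 + 30)/11 = 95*(-3 + 30)/11 = (95/11)*27 = 2565/11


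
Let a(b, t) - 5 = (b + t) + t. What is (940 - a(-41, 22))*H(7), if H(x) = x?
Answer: 6524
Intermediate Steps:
a(b, t) = 5 + b + 2*t (a(b, t) = 5 + ((b + t) + t) = 5 + (b + 2*t) = 5 + b + 2*t)
(940 - a(-41, 22))*H(7) = (940 - (5 - 41 + 2*22))*7 = (940 - (5 - 41 + 44))*7 = (940 - 1*8)*7 = (940 - 8)*7 = 932*7 = 6524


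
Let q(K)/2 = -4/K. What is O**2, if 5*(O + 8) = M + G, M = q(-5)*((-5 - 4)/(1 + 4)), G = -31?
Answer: 3411409/15625 ≈ 218.33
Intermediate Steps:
q(K) = -8/K (q(K) = 2*(-4/K) = -8/K)
M = -72/25 (M = (-8/(-5))*((-5 - 4)/(1 + 4)) = (-8*(-1/5))*(-9/5) = 8*(-9*1/5)/5 = (8/5)*(-9/5) = -72/25 ≈ -2.8800)
O = -1847/125 (O = -8 + (-72/25 - 31)/5 = -8 + (1/5)*(-847/25) = -8 - 847/125 = -1847/125 ≈ -14.776)
O**2 = (-1847/125)**2 = 3411409/15625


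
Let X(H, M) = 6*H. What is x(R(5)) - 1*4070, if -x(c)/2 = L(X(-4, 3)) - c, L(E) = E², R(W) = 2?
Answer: -5218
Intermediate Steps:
x(c) = -1152 + 2*c (x(c) = -2*((6*(-4))² - c) = -2*((-24)² - c) = -2*(576 - c) = -1152 + 2*c)
x(R(5)) - 1*4070 = (-1152 + 2*2) - 1*4070 = (-1152 + 4) - 4070 = -1148 - 4070 = -5218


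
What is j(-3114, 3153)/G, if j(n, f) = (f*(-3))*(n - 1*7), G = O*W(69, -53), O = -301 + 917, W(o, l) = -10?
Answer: -29521539/6160 ≈ -4792.5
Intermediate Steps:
O = 616
G = -6160 (G = 616*(-10) = -6160)
j(n, f) = -3*f*(-7 + n) (j(n, f) = (-3*f)*(n - 7) = (-3*f)*(-7 + n) = -3*f*(-7 + n))
j(-3114, 3153)/G = (3*3153*(7 - 1*(-3114)))/(-6160) = (3*3153*(7 + 3114))*(-1/6160) = (3*3153*3121)*(-1/6160) = 29521539*(-1/6160) = -29521539/6160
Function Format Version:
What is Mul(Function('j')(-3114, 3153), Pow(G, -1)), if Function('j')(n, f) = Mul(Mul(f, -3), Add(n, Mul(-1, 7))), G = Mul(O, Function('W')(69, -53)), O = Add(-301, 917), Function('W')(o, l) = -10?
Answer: Rational(-29521539, 6160) ≈ -4792.5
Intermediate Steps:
O = 616
G = -6160 (G = Mul(616, -10) = -6160)
Function('j')(n, f) = Mul(-3, f, Add(-7, n)) (Function('j')(n, f) = Mul(Mul(-3, f), Add(n, -7)) = Mul(Mul(-3, f), Add(-7, n)) = Mul(-3, f, Add(-7, n)))
Mul(Function('j')(-3114, 3153), Pow(G, -1)) = Mul(Mul(3, 3153, Add(7, Mul(-1, -3114))), Pow(-6160, -1)) = Mul(Mul(3, 3153, Add(7, 3114)), Rational(-1, 6160)) = Mul(Mul(3, 3153, 3121), Rational(-1, 6160)) = Mul(29521539, Rational(-1, 6160)) = Rational(-29521539, 6160)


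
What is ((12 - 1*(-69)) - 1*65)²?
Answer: 256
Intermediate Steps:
((12 - 1*(-69)) - 1*65)² = ((12 + 69) - 65)² = (81 - 65)² = 16² = 256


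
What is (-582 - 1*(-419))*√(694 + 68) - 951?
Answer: -951 - 163*√762 ≈ -5450.5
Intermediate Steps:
(-582 - 1*(-419))*√(694 + 68) - 951 = (-582 + 419)*√762 - 951 = -163*√762 - 951 = -951 - 163*√762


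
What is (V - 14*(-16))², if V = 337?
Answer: 314721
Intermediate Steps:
(V - 14*(-16))² = (337 - 14*(-16))² = (337 + 224)² = 561² = 314721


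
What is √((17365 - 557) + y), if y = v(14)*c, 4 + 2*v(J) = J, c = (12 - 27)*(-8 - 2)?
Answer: √17558 ≈ 132.51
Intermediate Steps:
c = 150 (c = -15*(-10) = 150)
v(J) = -2 + J/2
y = 750 (y = (-2 + (½)*14)*150 = (-2 + 7)*150 = 5*150 = 750)
√((17365 - 557) + y) = √((17365 - 557) + 750) = √(16808 + 750) = √17558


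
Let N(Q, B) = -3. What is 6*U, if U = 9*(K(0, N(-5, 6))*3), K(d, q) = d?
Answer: 0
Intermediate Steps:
U = 0 (U = 9*(0*3) = 9*0 = 0)
6*U = 6*0 = 0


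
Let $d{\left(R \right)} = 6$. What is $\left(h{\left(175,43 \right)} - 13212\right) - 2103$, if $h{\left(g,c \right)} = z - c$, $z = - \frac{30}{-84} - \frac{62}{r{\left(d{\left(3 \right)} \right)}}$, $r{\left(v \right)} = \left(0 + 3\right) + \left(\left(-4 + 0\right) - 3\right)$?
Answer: $- \frac{107395}{7} \approx -15342.0$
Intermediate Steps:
$r{\left(v \right)} = -4$ ($r{\left(v \right)} = 3 - 7 = -4$)
$z = \frac{111}{7}$ ($z = - \frac{30}{-84} - \frac{62}{-4} = \left(-30\right) \left(- \frac{1}{84}\right) - - \frac{31}{2} = \frac{5}{14} + \frac{31}{2} = \frac{111}{7} \approx 15.857$)
$h{\left(g,c \right)} = \frac{111}{7} - c$
$\left(h{\left(175,43 \right)} - 13212\right) - 2103 = \left(\left(\frac{111}{7} - 43\right) - 13212\right) - 2103 = \left(- \frac{190}{7} - 13212\right) - 2103 = - \frac{92674}{7} - 2103 = - \frac{107395}{7}$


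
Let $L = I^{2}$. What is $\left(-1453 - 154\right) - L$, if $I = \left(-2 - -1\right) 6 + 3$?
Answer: $-1616$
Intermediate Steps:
$I = -3$ ($I = \left(-2 + 1\right) 6 + 3 = \left(-1\right) 6 + 3 = -6 + 3 = -3$)
$L = 9$ ($L = \left(-3\right)^{2} = 9$)
$\left(-1453 - 154\right) - L = \left(-1453 - 154\right) - 9 = -1607 - 9 = -1616$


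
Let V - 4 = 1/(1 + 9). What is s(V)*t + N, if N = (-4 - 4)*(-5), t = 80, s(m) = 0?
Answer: 40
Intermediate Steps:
V = 41/10 (V = 4 + 1/(1 + 9) = 4 + 1/10 = 41/10 ≈ 4.1000)
N = 40 (N = -8*(-5) = 40)
s(V)*t + N = 0*80 + 40 = 0 + 40 = 40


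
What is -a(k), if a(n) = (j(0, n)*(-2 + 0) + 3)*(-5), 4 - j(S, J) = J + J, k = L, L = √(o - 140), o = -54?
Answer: -25 + 20*I*√194 ≈ -25.0 + 278.57*I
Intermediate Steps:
L = I*√194 (L = √(-54 - 140) = √(-194) = I*√194 ≈ 13.928*I)
k = I*√194 ≈ 13.928*I
j(S, J) = 4 - 2*J (j(S, J) = 4 - (J + J) = 4 - 2*J)
a(n) = 25 - 20*n (a(n) = ((4 - 2*n)*(-2 + 0) + 3)*(-5) = ((4 - 2*n)*(-2) + 3)*(-5) = ((-8 + 4*n) + 3)*(-5) = (-5 + 4*n)*(-5) = 25 - 20*n)
-a(k) = -(25 - 20*I*√194) = -25 + 20*I*√194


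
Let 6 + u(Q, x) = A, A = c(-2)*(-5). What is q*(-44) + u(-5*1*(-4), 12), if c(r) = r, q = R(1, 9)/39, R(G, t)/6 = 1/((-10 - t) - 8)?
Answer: 1492/351 ≈ 4.2507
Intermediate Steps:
R(G, t) = 6/(-18 - t) (R(G, t) = 6/((-10 - t) - 8) = 6/(-18 - t))
q = -2/351 (q = -6/(18 + 9)/39 = -6/27*(1/39) = -6*1/27*(1/39) = -2/9*1/39 = -2/351 ≈ -0.0056980)
A = 10 (A = -2*(-5) = 10)
u(Q, x) = 4 (u(Q, x) = -6 + 10 = 4)
q*(-44) + u(-5*1*(-4), 12) = -2/351*(-44) + 4 = 88/351 + 4 = 1492/351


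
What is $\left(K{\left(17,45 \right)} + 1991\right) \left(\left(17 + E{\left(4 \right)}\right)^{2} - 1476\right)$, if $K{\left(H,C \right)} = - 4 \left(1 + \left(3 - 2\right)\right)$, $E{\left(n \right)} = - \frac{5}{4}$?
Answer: $- \frac{38960001}{16} \approx -2.435 \cdot 10^{6}$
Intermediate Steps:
$E{\left(n \right)} = - \frac{5}{4}$ ($E{\left(n \right)} = \left(-5\right) \frac{1}{4} = - \frac{5}{4}$)
$K{\left(H,C \right)} = -8$ ($K{\left(H,C \right)} = - 4 \left(1 + \left(3 - 2\right)\right) = - 4 \left(1 + 1\right) = \left(-4\right) 2 = -8$)
$\left(K{\left(17,45 \right)} + 1991\right) \left(\left(17 + E{\left(4 \right)}\right)^{2} - 1476\right) = \left(-8 + 1991\right) \left(\left(17 - \frac{5}{4}\right)^{2} - 1476\right) = 1983 \left(\left(\frac{63}{4}\right)^{2} - 1476\right) = 1983 \left(\frac{3969}{16} - 1476\right) = 1983 \left(- \frac{19647}{16}\right) = - \frac{38960001}{16}$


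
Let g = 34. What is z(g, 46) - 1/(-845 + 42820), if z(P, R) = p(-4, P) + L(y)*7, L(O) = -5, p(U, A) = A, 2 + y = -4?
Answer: -41976/41975 ≈ -1.0000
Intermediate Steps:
y = -6 (y = -2 - 4 = -6)
z(P, R) = -35 + P (z(P, R) = P - 5*7 = P - 35 = -35 + P)
z(g, 46) - 1/(-845 + 42820) = (-35 + 34) - 1/(-845 + 42820) = -1 - 1/41975 = -41976/41975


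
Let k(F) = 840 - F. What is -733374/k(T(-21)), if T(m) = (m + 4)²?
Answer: -733374/551 ≈ -1331.0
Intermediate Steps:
T(m) = (4 + m)²
-733374/k(T(-21)) = -733374/(840 - (4 - 21)²) = -733374/(840 - 1*(-17)²) = -733374/(840 - 1*289) = -733374/(840 - 289) = -733374/551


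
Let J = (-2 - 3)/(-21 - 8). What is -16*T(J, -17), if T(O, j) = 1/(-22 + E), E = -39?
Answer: 16/61 ≈ 0.26230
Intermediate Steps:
J = 5/29 (J = -5/(-29) = -5*(-1/29) = 5/29 ≈ 0.17241)
T(O, j) = -1/61 (T(O, j) = 1/(-22 - 39) = 1/(-61) = -1/61)
-16*T(J, -17) = -16*(-1/61) = 16/61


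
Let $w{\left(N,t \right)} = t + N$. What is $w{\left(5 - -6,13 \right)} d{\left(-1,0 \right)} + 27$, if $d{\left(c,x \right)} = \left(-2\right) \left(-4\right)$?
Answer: $219$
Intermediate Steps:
$w{\left(N,t \right)} = N + t$
$d{\left(c,x \right)} = 8$
$w{\left(5 - -6,13 \right)} d{\left(-1,0 \right)} + 27 = \left(\left(5 - -6\right) + 13\right) 8 + 27 = \left(\left(5 + 6\right) + 13\right) 8 + 27 = \left(11 + 13\right) 8 + 27 = 24 \cdot 8 + 27 = 192 + 27 = 219$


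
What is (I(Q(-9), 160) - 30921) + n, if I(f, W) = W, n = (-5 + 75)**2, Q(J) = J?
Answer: -25861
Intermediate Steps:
n = 4900 (n = 70**2 = 4900)
(I(Q(-9), 160) - 30921) + n = (160 - 30921) + 4900 = -30761 + 4900 = -25861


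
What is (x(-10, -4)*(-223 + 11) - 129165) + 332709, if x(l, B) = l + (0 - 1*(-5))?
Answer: 204604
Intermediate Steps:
x(l, B) = 5 + l (x(l, B) = l + (0 + 5) = l + 5 = 5 + l)
(x(-10, -4)*(-223 + 11) - 129165) + 332709 = ((5 - 10)*(-223 + 11) - 129165) + 332709 = (-5*(-212) - 129165) + 332709 = (1060 - 129165) + 332709 = -128105 + 332709 = 204604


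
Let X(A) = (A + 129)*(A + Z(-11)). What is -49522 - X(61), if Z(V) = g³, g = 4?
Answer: -73272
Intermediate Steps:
Z(V) = 64 (Z(V) = 4³ = 64)
X(A) = (64 + A)*(129 + A) (X(A) = (A + 129)*(A + 64) = (129 + A)*(64 + A) = (64 + A)*(129 + A))
-49522 - X(61) = -49522 - (8256 + 61² + 193*61) = -49522 - (8256 + 3721 + 11773) = -49522 - 1*23750 = -49522 - 23750 = -73272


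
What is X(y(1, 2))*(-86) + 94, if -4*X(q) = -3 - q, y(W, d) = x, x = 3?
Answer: -35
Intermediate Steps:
y(W, d) = 3
X(q) = 3/4 + q/4 (X(q) = -(-3 - q)/4 = 3/4 + q/4)
X(y(1, 2))*(-86) + 94 = (3/4 + (1/4)*3)*(-86) + 94 = (3/4 + 3/4)*(-86) + 94 = (3/2)*(-86) + 94 = -129 + 94 = -35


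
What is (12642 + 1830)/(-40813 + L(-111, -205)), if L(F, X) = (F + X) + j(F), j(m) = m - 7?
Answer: -1608/4583 ≈ -0.35086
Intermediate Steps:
j(m) = -7 + m
L(F, X) = -7 + X + 2*F (L(F, X) = (F + X) + (-7 + F) = -7 + X + 2*F)
(12642 + 1830)/(-40813 + L(-111, -205)) = (12642 + 1830)/(-40813 + (-7 - 205 + 2*(-111))) = 14472/(-40813 + (-7 - 205 - 222)) = 14472/(-40813 - 434) = 14472/(-41247) = 14472*(-1/41247) = -1608/4583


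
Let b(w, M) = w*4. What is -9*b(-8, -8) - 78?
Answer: 210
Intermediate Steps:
b(w, M) = 4*w
-9*b(-8, -8) - 78 = -36*(-8) - 78 = -9*(-32) - 78 = 288 - 78 = 210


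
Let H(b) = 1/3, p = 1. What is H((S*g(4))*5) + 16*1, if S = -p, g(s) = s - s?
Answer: 49/3 ≈ 16.333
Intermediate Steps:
g(s) = 0
S = -1 (S = -1*1 = -1)
H(b) = ⅓
H((S*g(4))*5) + 16*1 = ⅓ + 16*1 = ⅓ + 16 = 49/3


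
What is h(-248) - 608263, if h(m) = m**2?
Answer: -546759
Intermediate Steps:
h(-248) - 608263 = (-248)**2 - 608263 = 61504 - 608263 = -546759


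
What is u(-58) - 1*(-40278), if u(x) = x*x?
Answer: 43642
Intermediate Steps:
u(x) = x²
u(-58) - 1*(-40278) = (-58)² - 1*(-40278) = 3364 + 40278 = 43642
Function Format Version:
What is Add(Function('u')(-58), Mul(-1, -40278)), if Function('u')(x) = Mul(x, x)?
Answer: 43642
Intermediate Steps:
Function('u')(x) = Pow(x, 2)
Add(Function('u')(-58), Mul(-1, -40278)) = Add(Pow(-58, 2), Mul(-1, -40278)) = Add(3364, 40278) = 43642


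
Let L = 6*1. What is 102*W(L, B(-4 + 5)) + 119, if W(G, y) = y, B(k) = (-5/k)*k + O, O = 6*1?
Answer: 221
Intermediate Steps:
O = 6
L = 6
B(k) = 1 (B(k) = (-5/k)*k + 6 = -5 + 6 = 1)
102*W(L, B(-4 + 5)) + 119 = 102*1 + 119 = 102 + 119 = 221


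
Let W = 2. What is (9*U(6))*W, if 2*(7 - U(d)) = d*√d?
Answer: 126 - 54*√6 ≈ -6.2724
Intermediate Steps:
U(d) = 7 - d^(3/2)/2 (U(d) = 7 - d*√d/2 = 7 - d^(3/2)/2)
(9*U(6))*W = (9*(7 - 3*√6))*2 = (63 - 27*√6)*2 = 126 - 54*√6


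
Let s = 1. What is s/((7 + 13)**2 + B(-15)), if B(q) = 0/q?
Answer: 1/400 ≈ 0.0025000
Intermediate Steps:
B(q) = 0
s/((7 + 13)**2 + B(-15)) = 1/((7 + 13)**2 + 0) = 1/(20**2 + 0) = 1/(400 + 0) = 1/400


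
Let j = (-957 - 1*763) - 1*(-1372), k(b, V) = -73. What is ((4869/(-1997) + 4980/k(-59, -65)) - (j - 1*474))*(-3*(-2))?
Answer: 657188910/145781 ≈ 4508.1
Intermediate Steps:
j = -348 (j = (-957 - 763) + 1372 = -1720 + 1372 = -348)
((4869/(-1997) + 4980/k(-59, -65)) - (j - 1*474))*(-3*(-2)) = ((4869/(-1997) + 4980/(-73)) - (-348 - 1*474))*(-3*(-2)) = ((4869*(-1/1997) + 4980*(-1/73)) - (-348 - 474))*6 = ((-4869/1997 - 4980/73) - 1*(-822))*6 = (-10300497/145781 + 822)*6 = (109531485/145781)*6 = 657188910/145781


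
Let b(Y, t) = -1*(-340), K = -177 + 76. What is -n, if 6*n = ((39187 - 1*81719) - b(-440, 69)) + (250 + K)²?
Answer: 20671/6 ≈ 3445.2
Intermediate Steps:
K = -101
b(Y, t) = 340
n = -20671/6 (n = (((39187 - 1*81719) - 1*340) + (250 - 101)²)/6 = (((39187 - 81719) - 340) + 149²)/6 = ((-42532 - 340) + 22201)/6 = (-42872 + 22201)/6 = (⅙)*(-20671) = -20671/6 ≈ -3445.2)
-n = -1*(-20671/6) = 20671/6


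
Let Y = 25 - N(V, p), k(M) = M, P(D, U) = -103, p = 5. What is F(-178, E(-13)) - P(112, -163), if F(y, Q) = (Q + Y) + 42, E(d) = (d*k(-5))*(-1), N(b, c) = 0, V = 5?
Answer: 105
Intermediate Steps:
E(d) = 5*d (E(d) = (d*(-5))*(-1) = -5*d*(-1) = 5*d)
Y = 25 (Y = 25 - 1*0 = 25 + 0 = 25)
F(y, Q) = 67 + Q (F(y, Q) = (Q + 25) + 42 = (25 + Q) + 42 = 67 + Q)
F(-178, E(-13)) - P(112, -163) = (67 + 5*(-13)) - 1*(-103) = (67 - 65) + 103 = 2 + 103 = 105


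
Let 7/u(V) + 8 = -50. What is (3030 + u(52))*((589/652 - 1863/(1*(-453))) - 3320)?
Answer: -57353418445997/5710216 ≈ -1.0044e+7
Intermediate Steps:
u(V) = -7/58 (u(V) = 7/(-8 - 50) = 7/(-58) = 7*(-1/58) = -7/58)
(3030 + u(52))*((589/652 - 1863/(1*(-453))) - 3320) = (3030 - 7/58)*((589/652 - 1863/(1*(-453))) - 3320) = 175733*((589*(1/652) - 1863/(-453)) - 3320)/58 = 175733*((589/652 - 1863*(-1/453)) - 3320)/58 = 175733*((589/652 + 621/151) - 3320)/58 = 175733*(493831/98452 - 3320)/58 = (175733/58)*(-326366809/98452) = -57353418445997/5710216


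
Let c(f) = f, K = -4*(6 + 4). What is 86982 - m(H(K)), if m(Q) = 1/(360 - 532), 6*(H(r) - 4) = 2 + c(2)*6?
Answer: 14960905/172 ≈ 86982.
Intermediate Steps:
K = -40 (K = -4*10 = -40)
H(r) = 19/3 (H(r) = 4 + (2 + 2*6)/6 = 4 + (2 + 12)/6 = 4 + (⅙)*14 = 4 + 7/3 = 19/3)
m(Q) = -1/172 (m(Q) = 1/(-172) = -1/172)
86982 - m(H(K)) = 86982 - 1*(-1/172) = 86982 + 1/172 = 14960905/172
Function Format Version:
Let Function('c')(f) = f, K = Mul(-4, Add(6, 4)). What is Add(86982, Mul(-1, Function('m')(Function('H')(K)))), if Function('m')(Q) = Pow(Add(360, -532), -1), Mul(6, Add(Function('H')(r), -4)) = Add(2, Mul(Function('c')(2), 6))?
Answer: Rational(14960905, 172) ≈ 86982.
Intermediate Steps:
K = -40 (K = Mul(-4, 10) = -40)
Function('H')(r) = Rational(19, 3) (Function('H')(r) = Add(4, Mul(Rational(1, 6), Add(2, Mul(2, 6)))) = Add(4, Mul(Rational(1, 6), Add(2, 12))) = Add(4, Mul(Rational(1, 6), 14)) = Add(4, Rational(7, 3)) = Rational(19, 3))
Function('m')(Q) = Rational(-1, 172) (Function('m')(Q) = Pow(-172, -1) = Rational(-1, 172))
Add(86982, Mul(-1, Function('m')(Function('H')(K)))) = Add(86982, Mul(-1, Rational(-1, 172))) = Add(86982, Rational(1, 172)) = Rational(14960905, 172)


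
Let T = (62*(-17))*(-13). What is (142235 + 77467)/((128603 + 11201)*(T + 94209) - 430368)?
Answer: 109851/7542979538 ≈ 1.4563e-5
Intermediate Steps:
T = 13702 (T = -1054*(-13) = 13702)
(142235 + 77467)/((128603 + 11201)*(T + 94209) - 430368) = (142235 + 77467)/((128603 + 11201)*(13702 + 94209) - 430368) = 219702/(139804*107911 - 430368) = 219702/(15086389444 - 430368) = 219702/15085959076 = 219702*(1/15085959076) = 109851/7542979538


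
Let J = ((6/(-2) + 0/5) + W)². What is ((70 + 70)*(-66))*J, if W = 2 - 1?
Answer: -36960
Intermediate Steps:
W = 1
J = 4 (J = ((6/(-2) + 0/5) + 1)² = ((6*(-½) + 0*(⅕)) + 1)² = ((-3 + 0) + 1)² = (-3 + 1)² = (-2)² = 4)
((70 + 70)*(-66))*J = ((70 + 70)*(-66))*4 = (140*(-66))*4 = -9240*4 = -36960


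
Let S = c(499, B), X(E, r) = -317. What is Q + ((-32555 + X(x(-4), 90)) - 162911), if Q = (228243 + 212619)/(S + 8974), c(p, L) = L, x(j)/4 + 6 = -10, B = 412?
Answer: -918589188/4693 ≈ -1.9574e+5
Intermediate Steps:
x(j) = -64 (x(j) = -24 + 4*(-10) = -24 - 40 = -64)
S = 412
Q = 220431/4693 (Q = (228243 + 212619)/(412 + 8974) = 440862/9386 = 440862*(1/9386) = 220431/4693 ≈ 46.970)
Q + ((-32555 + X(x(-4), 90)) - 162911) = 220431/4693 + ((-32555 - 317) - 162911) = 220431/4693 + (-32872 - 162911) = 220431/4693 - 195783 = -918589188/4693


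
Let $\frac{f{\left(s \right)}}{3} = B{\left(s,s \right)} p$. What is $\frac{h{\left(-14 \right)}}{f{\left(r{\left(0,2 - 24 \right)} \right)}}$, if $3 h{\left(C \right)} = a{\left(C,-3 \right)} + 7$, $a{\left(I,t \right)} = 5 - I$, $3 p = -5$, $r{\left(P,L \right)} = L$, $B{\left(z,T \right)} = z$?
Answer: $\frac{13}{165} \approx 0.078788$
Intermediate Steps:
$p = - \frac{5}{3}$ ($p = \frac{1}{3} \left(-5\right) = - \frac{5}{3} \approx -1.6667$)
$h{\left(C \right)} = 4 - \frac{C}{3}$ ($h{\left(C \right)} = \frac{\left(5 - C\right) + 7}{3} = \frac{12 - C}{3} = 4 - \frac{C}{3}$)
$f{\left(s \right)} = - 5 s$ ($f{\left(s \right)} = 3 s \left(- \frac{5}{3}\right) = 3 \left(- \frac{5 s}{3}\right) = - 5 s$)
$\frac{h{\left(-14 \right)}}{f{\left(r{\left(0,2 - 24 \right)} \right)}} = \frac{4 - - \frac{14}{3}}{\left(-5\right) \left(2 - 24\right)} = \frac{4 + \frac{14}{3}}{\left(-5\right) \left(2 - 24\right)} = \frac{26}{3 \left(\left(-5\right) \left(-22\right)\right)} = \frac{26}{3 \cdot 110} = \frac{26}{3} \cdot \frac{1}{110} = \frac{13}{165}$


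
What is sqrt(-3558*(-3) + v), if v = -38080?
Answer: I*sqrt(27406) ≈ 165.55*I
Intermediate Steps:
sqrt(-3558*(-3) + v) = sqrt(-3558*(-3) - 38080) = sqrt(10674 - 38080) = sqrt(-27406) = I*sqrt(27406)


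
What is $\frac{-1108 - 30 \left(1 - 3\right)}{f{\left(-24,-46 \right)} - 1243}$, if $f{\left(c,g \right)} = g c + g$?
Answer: $\frac{1048}{185} \approx 5.6649$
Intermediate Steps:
$f{\left(c,g \right)} = g + c g$ ($f{\left(c,g \right)} = c g + g = g + c g$)
$\frac{-1108 - 30 \left(1 - 3\right)}{f{\left(-24,-46 \right)} - 1243} = \frac{-1108 - 30 \left(1 - 3\right)}{- 46 \left(1 - 24\right) - 1243} = \frac{-1108 - -60}{\left(-46\right) \left(-23\right) - 1243} = \frac{-1108 + 60}{1058 - 1243} = - \frac{1048}{-185} = \left(-1048\right) \left(- \frac{1}{185}\right) = \frac{1048}{185}$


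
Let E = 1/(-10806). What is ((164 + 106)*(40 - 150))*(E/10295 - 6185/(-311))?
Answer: -681186782567610/1153268549 ≈ -5.9066e+5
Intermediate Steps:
E = -1/10806 ≈ -9.2541e-5
((164 + 106)*(40 - 150))*(E/10295 - 6185/(-311)) = ((164 + 106)*(40 - 150))*(-1/10806/10295 - 6185/(-311)) = (270*(-110))*(-1/10806*1/10295 - 6185*(-1/311)) = -29700*(-1/111247770 + 6185/311) = -29700*688067457139/34598056470 = -681186782567610/1153268549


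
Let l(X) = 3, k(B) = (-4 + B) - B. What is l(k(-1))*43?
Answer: 129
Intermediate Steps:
k(B) = -4
l(k(-1))*43 = 3*43 = 129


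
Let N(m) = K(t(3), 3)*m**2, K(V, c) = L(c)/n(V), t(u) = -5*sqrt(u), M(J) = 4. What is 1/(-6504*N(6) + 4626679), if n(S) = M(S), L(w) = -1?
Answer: 1/4685215 ≈ 2.1344e-7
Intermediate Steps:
n(S) = 4
K(V, c) = -1/4
N(m) = -m**2/4
1/(-6504*N(6) + 4626679) = 1/(-(-1626)*6**2 + 4626679) = 1/(-(-1626)*36 + 4626679) = 1/(-6504*(-9) + 4626679) = 1/(58536 + 4626679) = 1/4685215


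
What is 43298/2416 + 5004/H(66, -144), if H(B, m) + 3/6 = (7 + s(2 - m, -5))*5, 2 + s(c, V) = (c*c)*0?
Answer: 13150465/59192 ≈ 222.17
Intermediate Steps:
s(c, V) = -2 (s(c, V) = -2 + (c*c)*0 = -2 + c**2*0 = -2 + 0 = -2)
H(B, m) = 49/2 (H(B, m) = -1/2 + (7 - 2)*5 = -1/2 + 5*5 = -1/2 + 25 = 49/2)
43298/2416 + 5004/H(66, -144) = 43298/2416 + 5004/(49/2) = 43298*(1/2416) + 5004*(2/49) = 21649/1208 + 10008/49 = 13150465/59192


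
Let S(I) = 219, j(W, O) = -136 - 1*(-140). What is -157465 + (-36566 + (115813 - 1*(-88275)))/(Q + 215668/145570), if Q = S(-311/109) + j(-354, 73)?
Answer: -2560610067615/16338889 ≈ -1.5672e+5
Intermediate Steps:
j(W, O) = 4 (j(W, O) = -136 + 140 = 4)
Q = 223 (Q = 219 + 4 = 223)
-157465 + (-36566 + (115813 - 1*(-88275)))/(Q + 215668/145570) = -157465 + (-36566 + (115813 - 1*(-88275)))/(223 + 215668/145570) = -157465 + (-36566 + (115813 + 88275))/(223 + 215668*(1/145570)) = -157465 + (-36566 + 204088)/(223 + 107834/72785) = -157465 + 167522/(16338889/72785) = -157465 + 167522*(72785/16338889) = -157465 + 12193088770/16338889 = -2560610067615/16338889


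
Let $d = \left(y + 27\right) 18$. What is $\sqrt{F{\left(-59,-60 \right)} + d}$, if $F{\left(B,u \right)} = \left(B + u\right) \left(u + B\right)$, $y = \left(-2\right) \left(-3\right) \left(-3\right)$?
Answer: $\sqrt{14323} \approx 119.68$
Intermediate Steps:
$y = -18$ ($y = 6 \left(-3\right) = -18$)
$F{\left(B,u \right)} = \left(B + u\right)^{2}$ ($F{\left(B,u \right)} = \left(B + u\right) \left(B + u\right) = \left(B + u\right)^{2}$)
$d = 162$ ($d = \left(-18 + 27\right) 18 = 9 \cdot 18 = 162$)
$\sqrt{F{\left(-59,-60 \right)} + d} = \sqrt{\left(-59 - 60\right)^{2} + 162} = \sqrt{\left(-119\right)^{2} + 162} = \sqrt{14161 + 162} = \sqrt{14323}$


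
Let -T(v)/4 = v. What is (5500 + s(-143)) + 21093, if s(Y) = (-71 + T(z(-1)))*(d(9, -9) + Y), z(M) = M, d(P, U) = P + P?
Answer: 34968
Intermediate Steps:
d(P, U) = 2*P
T(v) = -4*v
s(Y) = -1206 - 67*Y (s(Y) = (-71 - 4*(-1))*(2*9 + Y) = (-71 + 4)*(18 + Y) = -67*(18 + Y) = -1206 - 67*Y)
(5500 + s(-143)) + 21093 = (5500 + (-1206 - 67*(-143))) + 21093 = (5500 + (-1206 + 9581)) + 21093 = (5500 + 8375) + 21093 = 13875 + 21093 = 34968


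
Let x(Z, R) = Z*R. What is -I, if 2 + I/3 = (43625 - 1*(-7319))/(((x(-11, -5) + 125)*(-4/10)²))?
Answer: -15902/3 ≈ -5300.7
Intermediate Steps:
x(Z, R) = R*Z
I = 15902/3 (I = -6 + 3*((43625 - 1*(-7319))/(((-5*(-11) + 125)*(-4/10)²))) = -6 + 3*((43625 + 7319)/(((55 + 125)*(-4*⅒)²))) = -6 + 3*(50944/((180*(-⅖)²))) = -6 + 3*(50944/((180*(4/25)))) = -6 + 3*(50944/(144/5)) = -6 + 3*(50944*(5/144)) = -6 + 3*(15920/9) = -6 + 15920/3 = 15902/3 ≈ 5300.7)
-I = -1*15902/3 = -15902/3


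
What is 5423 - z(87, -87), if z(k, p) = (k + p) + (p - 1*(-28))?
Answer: 5482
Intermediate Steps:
z(k, p) = 28 + k + 2*p (z(k, p) = (k + p) + (p + 28) = (k + p) + (28 + p) = 28 + k + 2*p)
5423 - z(87, -87) = 5423 - (28 + 87 + 2*(-87)) = 5423 - (28 + 87 - 174) = 5423 - 1*(-59) = 5423 + 59 = 5482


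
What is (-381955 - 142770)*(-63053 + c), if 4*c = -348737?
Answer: 315332964025/4 ≈ 7.8833e+10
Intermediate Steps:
c = -348737/4 (c = (1/4)*(-348737) = -348737/4 ≈ -87184.)
(-381955 - 142770)*(-63053 + c) = (-381955 - 142770)*(-63053 - 348737/4) = -524725*(-600949/4) = 315332964025/4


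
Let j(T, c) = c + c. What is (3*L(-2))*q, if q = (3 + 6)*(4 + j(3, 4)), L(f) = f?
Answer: -648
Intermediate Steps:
j(T, c) = 2*c
q = 108 (q = (3 + 6)*(4 + 2*4) = 9*(4 + 8) = 9*12 = 108)
(3*L(-2))*q = (3*(-2))*108 = -6*108 = -648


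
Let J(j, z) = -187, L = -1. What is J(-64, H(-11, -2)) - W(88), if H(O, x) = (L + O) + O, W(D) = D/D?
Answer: -188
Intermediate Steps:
W(D) = 1
H(O, x) = -1 + 2*O (H(O, x) = (-1 + O) + O = -1 + 2*O)
J(-64, H(-11, -2)) - W(88) = -187 - 1*1 = -187 - 1 = -188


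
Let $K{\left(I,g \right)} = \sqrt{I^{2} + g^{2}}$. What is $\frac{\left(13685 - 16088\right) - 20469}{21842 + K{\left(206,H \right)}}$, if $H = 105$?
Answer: $- \frac{166523408}{159006501} + \frac{7624 \sqrt{53461}}{159006501} \approx -1.0362$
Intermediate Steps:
$\frac{\left(13685 - 16088\right) - 20469}{21842 + K{\left(206,H \right)}} = \frac{\left(13685 - 16088\right) - 20469}{21842 + \sqrt{206^{2} + 105^{2}}} = \frac{-2403 - 20469}{21842 + \sqrt{42436 + 11025}} = - \frac{22872}{21842 + \sqrt{53461}}$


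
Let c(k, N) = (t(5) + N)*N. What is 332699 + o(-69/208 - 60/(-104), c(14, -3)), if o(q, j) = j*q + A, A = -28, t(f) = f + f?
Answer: 69194497/208 ≈ 3.3267e+5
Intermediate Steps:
t(f) = 2*f
c(k, N) = N*(10 + N) (c(k, N) = (2*5 + N)*N = (10 + N)*N = N*(10 + N))
o(q, j) = -28 + j*q (o(q, j) = j*q - 28 = -28 + j*q)
332699 + o(-69/208 - 60/(-104), c(14, -3)) = 332699 + (-28 + (-3*(10 - 3))*(-69/208 - 60/(-104))) = 332699 + (-28 + (-3*7)*(-69*1/208 - 60*(-1/104))) = 332699 + (-28 - 21*(-69/208 + 15/26)) = 332699 + (-28 - 21*51/208) = 332699 + (-28 - 1071/208) = 332699 - 6895/208 = 69194497/208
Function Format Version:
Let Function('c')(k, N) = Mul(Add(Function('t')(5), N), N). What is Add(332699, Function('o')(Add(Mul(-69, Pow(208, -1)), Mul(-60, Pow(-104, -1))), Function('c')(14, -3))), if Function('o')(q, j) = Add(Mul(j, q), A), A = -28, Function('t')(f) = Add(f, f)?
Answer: Rational(69194497, 208) ≈ 3.3267e+5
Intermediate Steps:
Function('t')(f) = Mul(2, f)
Function('c')(k, N) = Mul(N, Add(10, N)) (Function('c')(k, N) = Mul(Add(Mul(2, 5), N), N) = Mul(Add(10, N), N) = Mul(N, Add(10, N)))
Function('o')(q, j) = Add(-28, Mul(j, q)) (Function('o')(q, j) = Add(Mul(j, q), -28) = Add(-28, Mul(j, q)))
Add(332699, Function('o')(Add(Mul(-69, Pow(208, -1)), Mul(-60, Pow(-104, -1))), Function('c')(14, -3))) = Add(332699, Add(-28, Mul(Mul(-3, Add(10, -3)), Add(Mul(-69, Pow(208, -1)), Mul(-60, Pow(-104, -1)))))) = Add(332699, Add(-28, Mul(Mul(-3, 7), Add(Mul(-69, Rational(1, 208)), Mul(-60, Rational(-1, 104)))))) = Add(332699, Add(-28, Mul(-21, Add(Rational(-69, 208), Rational(15, 26))))) = Add(332699, Add(-28, Mul(-21, Rational(51, 208)))) = Add(332699, Add(-28, Rational(-1071, 208))) = Add(332699, Rational(-6895, 208)) = Rational(69194497, 208)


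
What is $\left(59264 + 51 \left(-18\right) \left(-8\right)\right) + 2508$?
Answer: $69116$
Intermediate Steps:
$\left(59264 + 51 \left(-18\right) \left(-8\right)\right) + 2508 = \left(59264 - -7344\right) + 2508 = \left(59264 + 7344\right) + 2508 = 66608 + 2508 = 69116$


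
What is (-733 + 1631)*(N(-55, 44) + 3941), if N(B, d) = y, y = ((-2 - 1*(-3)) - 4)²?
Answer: 3547100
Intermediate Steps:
y = 9 (y = ((-2 + 3) - 4)² = (1 - 4)² = (-3)² = 9)
N(B, d) = 9
(-733 + 1631)*(N(-55, 44) + 3941) = (-733 + 1631)*(9 + 3941) = 898*3950 = 3547100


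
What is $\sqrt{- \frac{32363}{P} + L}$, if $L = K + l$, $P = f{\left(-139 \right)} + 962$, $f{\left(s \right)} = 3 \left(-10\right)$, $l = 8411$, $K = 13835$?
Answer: $\frac{3 \sqrt{535923533}}{466} \approx 149.03$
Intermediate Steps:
$f{\left(s \right)} = -30$
$P = 932$ ($P = -30 + 962 = 932$)
$L = 22246$ ($L = 13835 + 8411 = 22246$)
$\sqrt{- \frac{32363}{P} + L} = \sqrt{- \frac{32363}{932} + 22246} = \sqrt{\frac{20700909}{932}} = \frac{3 \sqrt{535923533}}{466}$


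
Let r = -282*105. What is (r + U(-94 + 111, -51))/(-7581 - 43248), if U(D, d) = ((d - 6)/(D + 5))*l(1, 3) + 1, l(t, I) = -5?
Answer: 651113/1118238 ≈ 0.58227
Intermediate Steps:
U(D, d) = 1 - 5*(-6 + d)/(5 + D) (U(D, d) = ((d - 6)/(D + 5))*(-5) + 1 = ((-6 + d)/(5 + D))*(-5) + 1 = -5*(-6 + d)/(5 + D) + 1 = 1 - 5*(-6 + d)/(5 + D))
r = -29610
(r + U(-94 + 111, -51))/(-7581 - 43248) = (-29610 + (35 + (-94 + 111) - 5*(-51))/(5 + (-94 + 111)))/(-7581 - 43248) = (-29610 + (35 + 17 + 255)/(5 + 17))/(-50829) = (-29610 + 307/22)*(-1/50829) = -651113/22*(-1/50829) = 651113/1118238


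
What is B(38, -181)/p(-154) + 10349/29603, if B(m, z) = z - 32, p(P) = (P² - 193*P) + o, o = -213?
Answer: 544520086/1575619675 ≈ 0.34559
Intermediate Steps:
p(P) = -213 + P² - 193*P (p(P) = (P² - 193*P) - 213 = -213 + P² - 193*P)
B(m, z) = -32 + z
B(38, -181)/p(-154) + 10349/29603 = (-32 - 181)/(-213 + (-154)² - 193*(-154)) + 10349/29603 = -213/(-213 + 23716 + 29722) + 10349*(1/29603) = -213/53225 + 10349/29603 = 544520086/1575619675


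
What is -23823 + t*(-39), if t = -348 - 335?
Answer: 2814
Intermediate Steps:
t = -683
-23823 + t*(-39) = -23823 - 683*(-39) = -23823 + 26637 = 2814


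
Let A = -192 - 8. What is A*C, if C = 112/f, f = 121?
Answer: -22400/121 ≈ -185.12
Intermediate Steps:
A = -200
C = 112/121 ≈ 0.92562
A*C = -200*112/121 = -22400/121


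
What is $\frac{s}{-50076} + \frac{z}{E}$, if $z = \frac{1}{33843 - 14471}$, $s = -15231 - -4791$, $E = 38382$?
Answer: $\frac{215625471551}{1034258720664} \approx 0.20848$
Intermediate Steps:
$s = -10440$ ($s = -15231 + 4791 = -10440$)
$z = \frac{1}{19372} \approx 5.1621 \cdot 10^{-5}$
$\frac{s}{-50076} + \frac{z}{E} = - \frac{10440}{-50076} + \frac{1}{19372 \cdot 38382} = \left(-10440\right) \left(- \frac{1}{50076}\right) + \frac{1}{19372} \cdot \frac{1}{38382} = \frac{290}{1391} + \frac{1}{743536104} = \frac{215625471551}{1034258720664}$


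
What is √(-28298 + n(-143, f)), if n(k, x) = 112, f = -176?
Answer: I*√28186 ≈ 167.89*I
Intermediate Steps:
√(-28298 + n(-143, f)) = √(-28298 + 112) = √(-28186) = I*√28186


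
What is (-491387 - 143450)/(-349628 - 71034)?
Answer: 634837/420662 ≈ 1.5091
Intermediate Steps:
(-491387 - 143450)/(-349628 - 71034) = -634837/(-420662) = -634837*(-1/420662) = 634837/420662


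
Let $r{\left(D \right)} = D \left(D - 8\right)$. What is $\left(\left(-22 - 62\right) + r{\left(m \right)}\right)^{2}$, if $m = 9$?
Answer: $5625$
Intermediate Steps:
$r{\left(D \right)} = D \left(-8 + D\right)$
$\left(\left(-22 - 62\right) + r{\left(m \right)}\right)^{2} = \left(\left(-22 - 62\right) + 9 \left(-8 + 9\right)\right)^{2} = \left(\left(-22 - 62\right) + 9 \cdot 1\right)^{2} = \left(-84 + 9\right)^{2} = \left(-75\right)^{2} = 5625$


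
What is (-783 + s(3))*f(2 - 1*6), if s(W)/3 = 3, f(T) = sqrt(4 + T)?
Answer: 0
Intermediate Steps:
s(W) = 9 (s(W) = 3*3 = 9)
(-783 + s(3))*f(2 - 1*6) = (-783 + 9)*sqrt(4 + (2 - 1*6)) = -774*sqrt(4 + (2 - 6)) = -774*sqrt(4 - 4) = -774*sqrt(0) = -774*0 = 0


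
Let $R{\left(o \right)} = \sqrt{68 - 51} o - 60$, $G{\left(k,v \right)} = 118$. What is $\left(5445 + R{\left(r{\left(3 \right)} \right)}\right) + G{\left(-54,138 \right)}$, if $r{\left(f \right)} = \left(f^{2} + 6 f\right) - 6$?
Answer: $5503 + 21 \sqrt{17} \approx 5589.6$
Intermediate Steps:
$r{\left(f \right)} = -6 + f^{2} + 6 f$
$R{\left(o \right)} = -60 + o \sqrt{17}$ ($R{\left(o \right)} = \sqrt{17} o - 60 = o \sqrt{17} - 60 = -60 + o \sqrt{17}$)
$\left(5445 + R{\left(r{\left(3 \right)} \right)}\right) + G{\left(-54,138 \right)} = \left(5445 - \left(60 - \left(-6 + 3^{2} + 6 \cdot 3\right) \sqrt{17}\right)\right) + 118 = \left(5445 - \left(60 - \left(-6 + 9 + 18\right) \sqrt{17}\right)\right) + 118 = \left(5445 - \left(60 - 21 \sqrt{17}\right)\right) + 118 = \left(5385 + 21 \sqrt{17}\right) + 118 = 5503 + 21 \sqrt{17}$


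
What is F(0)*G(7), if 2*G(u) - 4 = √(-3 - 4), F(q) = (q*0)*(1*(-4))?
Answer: 0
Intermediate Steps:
F(q) = 0 (F(q) = 0*(-4) = 0)
G(u) = 2 + I*√7/2 (G(u) = 2 + √(-3 - 4)/2 = 2 + √(-7)/2 = 2 + (I*√7)/2 = 2 + I*√7/2)
F(0)*G(7) = 0*(2 + I*√7/2) = 0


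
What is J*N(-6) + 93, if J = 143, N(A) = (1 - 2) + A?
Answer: -908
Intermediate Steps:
N(A) = -1 + A
J*N(-6) + 93 = 143*(-1 - 6) + 93 = 143*(-7) + 93 = -1001 + 93 = -908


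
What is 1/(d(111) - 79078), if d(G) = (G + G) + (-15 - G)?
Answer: -1/78982 ≈ -1.2661e-5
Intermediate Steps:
d(G) = -15 + G (d(G) = 2*G + (-15 - G) = -15 + G)
1/(d(111) - 79078) = 1/((-15 + 111) - 79078) = 1/(96 - 79078) = 1/(-78982) = -1/78982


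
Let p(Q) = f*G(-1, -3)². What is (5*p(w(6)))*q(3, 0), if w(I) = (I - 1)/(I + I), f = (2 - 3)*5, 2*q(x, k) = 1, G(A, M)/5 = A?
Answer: -625/2 ≈ -312.50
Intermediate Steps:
G(A, M) = 5*A
q(x, k) = ½ (q(x, k) = (½)*1 = ½)
f = -5 (f = -1*5 = -5)
w(I) = (-1 + I)/(2*I) (w(I) = (-1 + I)/((2*I)) = (-1 + I)*(1/(2*I)) = (-1 + I)/(2*I))
p(Q) = -125 (p(Q) = -5*(5*(-1))² = -5*(-5)² = -5*25 = -125)
(5*p(w(6)))*q(3, 0) = (5*(-125))*(½) = -625*½ = -625/2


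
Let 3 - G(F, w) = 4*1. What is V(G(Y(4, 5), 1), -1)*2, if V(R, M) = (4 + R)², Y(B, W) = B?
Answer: 18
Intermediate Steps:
G(F, w) = -1 (G(F, w) = 3 - 4 = -1)
V(G(Y(4, 5), 1), -1)*2 = (4 - 1)²*2 = 3²*2 = 9*2 = 18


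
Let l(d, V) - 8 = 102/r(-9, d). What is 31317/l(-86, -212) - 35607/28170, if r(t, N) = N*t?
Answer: 37922144689/9850110 ≈ 3849.9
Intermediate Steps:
l(d, V) = 8 - 34/(3*d) (l(d, V) = 8 + 102/((d*(-9))) = 8 + 102/((-9*d)) = 8 + 102*(-1/(9*d)) = 8 - 34/(3*d))
31317/l(-86, -212) - 35607/28170 = 31317/(8 - 34/3/(-86)) - 35607/28170 = 31317/(8 - 34/3*(-1/86)) - 35607*1/28170 = 31317/(8 + 17/129) - 11869/9390 = 31317/(1049/129) - 11869/9390 = 31317*(129/1049) - 11869/9390 = 4039893/1049 - 11869/9390 = 37922144689/9850110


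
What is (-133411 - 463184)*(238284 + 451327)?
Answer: -411418474545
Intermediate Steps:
(-133411 - 463184)*(238284 + 451327) = -596595*689611 = -411418474545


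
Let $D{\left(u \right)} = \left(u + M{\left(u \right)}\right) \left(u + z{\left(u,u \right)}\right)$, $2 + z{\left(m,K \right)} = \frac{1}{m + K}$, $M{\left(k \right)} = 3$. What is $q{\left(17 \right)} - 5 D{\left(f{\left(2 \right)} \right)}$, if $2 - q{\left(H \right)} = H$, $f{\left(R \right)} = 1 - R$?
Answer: $20$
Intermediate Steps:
$q{\left(H \right)} = 2 - H$
$z{\left(m,K \right)} = -2 + \frac{1}{K + m}$ ($z{\left(m,K \right)} = -2 + \frac{1}{m + K} = -2 + \frac{1}{K + m}$)
$D{\left(u \right)} = \left(3 + u\right) \left(u + \frac{1 - 4 u}{2 u}\right)$ ($D{\left(u \right)} = \left(u + 3\right) \left(u + \frac{1 - 2 u - 2 u}{u + u}\right) = \left(3 + u\right) \left(u + \frac{1 - 4 u}{2 u}\right)$)
$q{\left(17 \right)} - 5 D{\left(f{\left(2 \right)} \right)} = \left(2 - 17\right) - 5 \left(- \frac{11}{2} + \left(1 - 2\right) + \left(1 - 2\right)^{2} + \frac{3}{2 \left(1 - 2\right)}\right) = -15 - 5 \left(- \frac{11}{2} - 1 + \left(-1\right)^{2} + \frac{3}{2 \left(-1\right)}\right) = -15 - 5 \left(- \frac{11}{2} - 1 + 1 + \frac{3}{2} \left(-1\right)\right) = -15 - 5 \left(- \frac{11}{2} - 1 + 1 - \frac{3}{2}\right) = -15 - -35 = -15 + 35 = 20$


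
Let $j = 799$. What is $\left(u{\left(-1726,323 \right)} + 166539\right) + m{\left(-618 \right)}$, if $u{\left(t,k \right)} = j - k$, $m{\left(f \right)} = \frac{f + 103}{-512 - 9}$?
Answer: $\frac{87015330}{521} \approx 1.6702 \cdot 10^{5}$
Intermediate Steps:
$m{\left(f \right)} = - \frac{103}{521} - \frac{f}{521}$ ($m{\left(f \right)} = \frac{103 + f}{-521} = \left(103 + f\right) \left(- \frac{1}{521}\right) = - \frac{103}{521} - \frac{f}{521}$)
$u{\left(t,k \right)} = 799 - k$
$\left(u{\left(-1726,323 \right)} + 166539\right) + m{\left(-618 \right)} = \left(\left(799 - 323\right) + 166539\right) - - \frac{515}{521} = \left(\left(799 - 323\right) + 166539\right) + \left(- \frac{103}{521} + \frac{618}{521}\right) = \left(476 + 166539\right) + \frac{515}{521} = 167015 + \frac{515}{521} = \frac{87015330}{521}$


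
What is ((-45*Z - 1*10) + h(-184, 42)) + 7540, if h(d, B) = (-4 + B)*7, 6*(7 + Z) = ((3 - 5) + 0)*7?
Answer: 8216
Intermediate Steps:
Z = -28/3 (Z = -7 + (((3 - 5) + 0)*7)/6 = -7 + ((-2 + 0)*7)/6 = -7 + (-2*7)/6 = -7 + (1/6)*(-14) = -7 - 7/3 = -28/3 ≈ -9.3333)
h(d, B) = -28 + 7*B
((-45*Z - 1*10) + h(-184, 42)) + 7540 = ((-45*(-28/3) - 1*10) + (-28 + 7*42)) + 7540 = ((420 - 10) + (-28 + 294)) + 7540 = (410 + 266) + 7540 = 676 + 7540 = 8216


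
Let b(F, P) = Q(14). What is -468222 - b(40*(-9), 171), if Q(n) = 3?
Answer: -468225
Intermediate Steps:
b(F, P) = 3
-468222 - b(40*(-9), 171) = -468222 - 1*3 = -468222 - 3 = -468225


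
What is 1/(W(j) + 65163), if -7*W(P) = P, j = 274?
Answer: 7/455867 ≈ 1.5355e-5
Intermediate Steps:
W(P) = -P/7
1/(W(j) + 65163) = 1/(-1/7*274 + 65163) = 1/(-274/7 + 65163) = 1/(455867/7) = 7/455867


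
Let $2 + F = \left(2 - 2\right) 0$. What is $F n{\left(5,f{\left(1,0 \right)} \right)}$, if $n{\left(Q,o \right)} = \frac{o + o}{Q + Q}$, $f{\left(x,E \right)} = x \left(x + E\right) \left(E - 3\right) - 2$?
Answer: $2$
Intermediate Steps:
$f{\left(x,E \right)} = -2 + x \left(-3 + E\right) \left(E + x\right)$ ($f{\left(x,E \right)} = x \left(E + x\right) \left(-3 + E\right) - 2 = x \left(-3 + E\right) \left(E + x\right) - 2 = -2 + x \left(-3 + E\right) \left(E + x\right)$)
$n{\left(Q,o \right)} = \frac{o}{Q}$ ($n{\left(Q,o \right)} = \frac{2 o}{2 Q} = 2 o \frac{1}{2 Q} = \frac{o}{Q}$)
$F = -2$ ($F = -2 + \left(2 - 2\right) 0 = -2 + 0 \cdot 0 = -2 + 0 = -2$)
$F n{\left(5,f{\left(1,0 \right)} \right)} = - 2 \frac{-2 - 3 \cdot 1^{2} + 0 \cdot 1^{2} + 1 \cdot 0^{2} - 0 \cdot 1}{5} = - 2 \left(-2 - 3 + 0 \cdot 1 + 1 \cdot 0 + 0\right) \frac{1}{5} = - 2 \left(-2 - 3 + 0 + 0 + 0\right) \frac{1}{5} = - 2 \left(\left(-5\right) \frac{1}{5}\right) = \left(-2\right) \left(-1\right) = 2$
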